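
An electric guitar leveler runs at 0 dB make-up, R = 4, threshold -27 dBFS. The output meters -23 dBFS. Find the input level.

The compressed level sits -23 − (-27) = 4 dB over threshold.
Before 4:1 compression the overshoot was 4 × 4 = 16 dB, so input = -27 + 16 = -11 dBFS.

-11 dBFS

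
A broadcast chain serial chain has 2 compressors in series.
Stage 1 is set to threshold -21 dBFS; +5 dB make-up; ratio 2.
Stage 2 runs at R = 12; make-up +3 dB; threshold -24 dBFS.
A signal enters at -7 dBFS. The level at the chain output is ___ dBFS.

Stage 1: -7 dBFS is 14 dB over -21 dBFS; at 2:1 that becomes 7 dB over, giving -14 dBFS; +5 dB make-up → -9 dBFS.
Stage 2: overshoot 15 dB → 15/12 = 1.25 dB → -22.75 dBFS; +3 dB make-up → -19.75 dBFS.

-19.75 dBFS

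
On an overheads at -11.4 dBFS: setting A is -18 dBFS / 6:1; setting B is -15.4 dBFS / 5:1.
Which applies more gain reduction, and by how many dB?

A: GR = 6.6 − 6.6/6 = 5.5 dB.
B: GR = 4 − 4/5 = 3.2 dB.
A applies 2.3 dB more gain reduction.

A, by 2.3 dB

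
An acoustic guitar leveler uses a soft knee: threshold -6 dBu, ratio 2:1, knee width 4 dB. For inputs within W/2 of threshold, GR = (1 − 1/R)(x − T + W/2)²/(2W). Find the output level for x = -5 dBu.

-5.5625 dBu

x − T + W/2 = -5 − (-6) + 2 = 3.
GR = (1 − 1/2) × 3² / 8 = 0.5 × 9 / 8 = 0.5625 dB.
Output = -5 − 0.5625 = -5.5625 dBu.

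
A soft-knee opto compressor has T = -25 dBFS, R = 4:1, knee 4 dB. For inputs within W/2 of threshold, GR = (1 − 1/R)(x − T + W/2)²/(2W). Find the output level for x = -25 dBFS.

x − T + W/2 = -25 − (-25) + 2 = 2.
GR = (1 − 1/4) × 2² / 8 = 0.75 × 4 / 8 = 0.375 dB.
Output = -25 − 0.375 = -25.375 dBFS.

-25.375 dBFS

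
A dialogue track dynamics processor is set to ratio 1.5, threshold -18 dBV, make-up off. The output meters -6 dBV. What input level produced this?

That's 12 dB above the -18 dBV threshold.
Input overshoot = R × output overshoot = 18 dB → input = -18 + 18 = 0 dBV.

0 dBV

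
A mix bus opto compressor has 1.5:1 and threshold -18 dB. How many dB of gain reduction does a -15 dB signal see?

-15 dB exceeds the threshold by 3 dB.
A 1.5:1 ratio leaves 2 dB of that excess.
GR = overshoot in − overshoot out = 3 − 2 = 1 dB.

1 dB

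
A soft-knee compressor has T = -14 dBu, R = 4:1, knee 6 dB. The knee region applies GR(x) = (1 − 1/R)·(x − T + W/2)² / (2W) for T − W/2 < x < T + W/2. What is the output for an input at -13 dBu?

x − T + W/2 = -13 − (-14) + 3 = 4.
GR = (1 − 1/4) × 4² / 12 = 0.75 × 16 / 12 = 1 dB.
Output = -13 − 1 = -14 dBu.

-14 dBu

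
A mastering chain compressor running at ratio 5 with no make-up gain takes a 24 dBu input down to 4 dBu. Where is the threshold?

-1 dBu

Let T be the threshold. Output overshoot = (input overshoot)/R, so 4 − T = (24 − T)/5.
5·(4 − T) = 24 − T → 4·T = 20 − 24 = -4.
T = -4/4 = -1 dBu.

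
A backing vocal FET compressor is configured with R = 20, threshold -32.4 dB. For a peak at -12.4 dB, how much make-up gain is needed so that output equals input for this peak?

19 dB

Without make-up, output = threshold + overshoot/20 = -32.4 + 1 = -31.4 dB.
Gap to target: 19 dB.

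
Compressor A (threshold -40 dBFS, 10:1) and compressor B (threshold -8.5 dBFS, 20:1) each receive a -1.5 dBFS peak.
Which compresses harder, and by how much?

A: 38.5 dB over, compressed to 3.85 dB over, so 34.65 dB of GR.
B: 7 dB over, compressed to 0.35 dB over, so 6.65 dB of GR.
A applies 28 dB more gain reduction.

A, by 28 dB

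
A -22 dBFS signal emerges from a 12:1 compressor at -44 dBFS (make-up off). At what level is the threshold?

Let T be the threshold. Output overshoot = (input overshoot)/R, so -44 − T = (-22 − T)/12.
12·(-44 − T) = -22 − T → 11·T = -528 − (-22) = -506.
T = -506/11 = -46 dBFS.

-46 dBFS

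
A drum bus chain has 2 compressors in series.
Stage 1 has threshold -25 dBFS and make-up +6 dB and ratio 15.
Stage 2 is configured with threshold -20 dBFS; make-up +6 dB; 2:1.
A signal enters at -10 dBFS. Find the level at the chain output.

-13 dBFS

Stage 1: overshoot 15 dB → 15/15 = 1 dB → -24 dBFS; +6 dB make-up → -18 dBFS.
Stage 2: overshoot 2 dB → 2/2 = 1 dB → -19 dBFS; +6 dB make-up → -13 dBFS.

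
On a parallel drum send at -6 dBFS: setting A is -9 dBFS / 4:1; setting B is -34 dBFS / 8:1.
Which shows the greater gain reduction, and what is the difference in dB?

A: overshoot 3 dB → output overshoot 0.75 dB → GR 2.25 dB.
B: overshoot 28 dB → output overshoot 3.5 dB → GR 24.5 dB.
B applies 22.25 dB more gain reduction.

B, by 22.25 dB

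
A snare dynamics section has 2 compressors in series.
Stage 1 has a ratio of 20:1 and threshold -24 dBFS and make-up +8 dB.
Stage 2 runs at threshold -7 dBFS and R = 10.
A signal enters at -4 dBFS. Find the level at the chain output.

Stage 1: 20 dB above -24 dBFS, reduced 20:1 to 1 dB above → -23 dBFS; +8 dB make-up → -15 dBFS.
Stage 2: -15 dBFS ≤ -7 dBFS, so stage 2 doesn't engage; output -15 dBFS.

-15 dBFS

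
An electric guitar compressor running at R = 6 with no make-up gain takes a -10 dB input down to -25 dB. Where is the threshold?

-28 dB

Input is 18 dB above T (since output overshoot × R = input overshoot: (-25 − T)·6 = -10 − T gives T = -28 dB).
Check: -28 + (-10 − (-28))/6 = -28 + 3 = -25 dB. ✓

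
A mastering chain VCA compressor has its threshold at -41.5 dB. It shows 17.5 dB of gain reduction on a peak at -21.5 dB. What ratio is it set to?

Input overshoot = -21.5 − (-41.5) = 20 dB.
Output overshoot = 20 − 17.5 = 2.5 dB.
Ratio = input overshoot / output overshoot = 20 / 2.5 = 8.

8:1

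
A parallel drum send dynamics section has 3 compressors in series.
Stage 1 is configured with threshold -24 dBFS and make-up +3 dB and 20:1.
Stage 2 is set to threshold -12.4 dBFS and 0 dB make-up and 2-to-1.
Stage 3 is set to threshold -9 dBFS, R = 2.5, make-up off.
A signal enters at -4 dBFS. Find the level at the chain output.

Stage 1: overshoot 20 dB → 20/20 = 1 dB → -23 dBFS; +3 dB make-up → -20 dBFS.
Stage 2: -20 dBFS ≤ -12.4 dBFS, so stage 2 doesn't engage; output -20 dBFS.
Stage 3: -20 dBFS ≤ -9 dBFS, so stage 3 doesn't engage; output -20 dBFS.

-20 dBFS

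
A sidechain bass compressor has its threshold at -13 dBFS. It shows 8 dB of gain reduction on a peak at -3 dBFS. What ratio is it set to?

5:1

Input overshoot = -3 − (-13) = 10 dB.
Output overshoot = 10 − 8 = 2 dB.
Ratio = input overshoot / output overshoot = 10 / 2 = 5.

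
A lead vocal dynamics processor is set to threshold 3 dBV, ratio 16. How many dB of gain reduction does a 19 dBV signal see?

15 dB

The signal is 16 dB above threshold.
At 16:1, output sits 16/16 = 1 dB above threshold.
GR = overshoot in − overshoot out = 16 − 1 = 15 dB.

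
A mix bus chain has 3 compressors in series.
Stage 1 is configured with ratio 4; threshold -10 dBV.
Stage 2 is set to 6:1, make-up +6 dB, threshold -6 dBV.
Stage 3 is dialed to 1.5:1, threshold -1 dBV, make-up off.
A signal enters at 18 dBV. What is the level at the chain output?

0 dBV

Stage 1: overshoot 28 dB → 28/4 = 7 dB → -3 dBV.
Stage 2: -3 dBV is 3 dB over -6 dBV; at 6:1 that becomes 0.5 dB over, giving -5.5 dBV; +6 dB make-up → 0.5 dBV.
Stage 3: overshoot 1.5 dB → 1.5/1.5 = 1 dB → 0 dBV.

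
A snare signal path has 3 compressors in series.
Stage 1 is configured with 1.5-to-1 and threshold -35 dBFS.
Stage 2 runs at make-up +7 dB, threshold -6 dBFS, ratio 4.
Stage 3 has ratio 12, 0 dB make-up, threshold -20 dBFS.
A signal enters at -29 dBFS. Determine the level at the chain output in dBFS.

Stage 1: overshoot 6 dB → 6/1.5 = 4 dB → -31 dBFS.
Stage 2: below threshold (-31 ≤ -6); passes unchanged; make-up brings it to -24 dBFS.
Stage 3: -24 dBFS ≤ -20 dBFS, so stage 3 doesn't engage; output -24 dBFS.

-24 dBFS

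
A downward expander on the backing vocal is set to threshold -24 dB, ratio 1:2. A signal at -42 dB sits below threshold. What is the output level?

-60 dB

Undershoot = (-24) − (-42) = 18 dB.
At 1:2, that expands to 36 dB under threshold.
Output = -24 − 36 = -60 dB.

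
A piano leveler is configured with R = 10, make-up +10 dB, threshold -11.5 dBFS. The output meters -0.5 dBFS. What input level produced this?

-1.5 dBFS

Stripping the +10 dB make-up gives -10.5 dBFS at the gain stage.
Post-compression overshoot = -10.5 − (-11.5) = 1 dB.
Before 10:1 compression the overshoot was 1 × 10 = 10 dB, so input = -11.5 + 10 = -1.5 dBFS.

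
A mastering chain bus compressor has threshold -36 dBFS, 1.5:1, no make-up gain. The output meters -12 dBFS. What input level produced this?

0 dBFS

The compressed level sits -12 − (-36) = 24 dB over threshold.
Undo the ratio: input overshoot = 24 × 1.5 = 36 dB, giving input = 0 dBFS.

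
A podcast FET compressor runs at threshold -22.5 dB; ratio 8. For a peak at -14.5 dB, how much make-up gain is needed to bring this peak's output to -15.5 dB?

6 dB

The peak compresses to -22.5 + 8/8 = -21.5 dB.
To reach -15.5 dB requires -15.5 − (-21.5) = 6 dB of make-up.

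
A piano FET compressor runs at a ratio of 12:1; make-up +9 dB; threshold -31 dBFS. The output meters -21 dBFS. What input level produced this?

-19 dBFS

Before make-up, the level was -21 − 9 = -30 dBFS.
Post-compression overshoot = -30 − (-31) = 1 dB.
Undo the ratio: input overshoot = 1 × 12 = 12 dB, giving input = -19 dBFS.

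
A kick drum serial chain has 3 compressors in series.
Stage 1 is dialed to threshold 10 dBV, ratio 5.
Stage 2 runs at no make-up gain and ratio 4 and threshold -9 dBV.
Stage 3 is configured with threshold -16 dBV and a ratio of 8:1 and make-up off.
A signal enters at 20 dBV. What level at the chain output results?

Stage 1: 10 dB above 10 dBV, reduced 5:1 to 2 dB above → 12 dBV.
Stage 2: 12 dBV is 21 dB over -9 dBV; at 4:1 that becomes 5.25 dB over, giving -3.75 dBV.
Stage 3: overshoot 12.25 dB → 12.25/8 = 1.53125 dB → -14.46875 dBV.

-14.46875 dBV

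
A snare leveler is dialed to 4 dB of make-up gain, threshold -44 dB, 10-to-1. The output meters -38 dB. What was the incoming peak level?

-24 dB

Before make-up, the level was -38 − 4 = -42 dB.
That's 2 dB above the -44 dB threshold.
Input overshoot = R × output overshoot = 20 dB → input = -44 + 20 = -24 dB.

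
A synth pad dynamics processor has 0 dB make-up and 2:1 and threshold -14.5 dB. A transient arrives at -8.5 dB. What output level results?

-11.5 dB

The input is 6 dB above the -14.5 dB threshold.
At 2:1 the overshoot is divided by 2, leaving 3 dB above threshold.
Output = -14.5 + 3 = -11.5 dB.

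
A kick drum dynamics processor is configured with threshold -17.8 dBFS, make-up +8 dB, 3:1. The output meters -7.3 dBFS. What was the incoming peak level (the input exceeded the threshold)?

Stripping the +8 dB make-up gives -15.3 dBFS at the gain stage.
The compressed level sits -15.3 − (-17.8) = 2.5 dB over threshold.
Input overshoot = R × output overshoot = 7.5 dB → input = -17.8 + 7.5 = -10.3 dBFS.

-10.3 dBFS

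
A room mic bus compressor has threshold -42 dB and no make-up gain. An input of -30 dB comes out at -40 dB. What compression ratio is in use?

6:1

Input overshoot = -30 − (-42) = 12 dB; output overshoot = -40 − (-42) = 2 dB.
Ratio = 12 / 2 = 6.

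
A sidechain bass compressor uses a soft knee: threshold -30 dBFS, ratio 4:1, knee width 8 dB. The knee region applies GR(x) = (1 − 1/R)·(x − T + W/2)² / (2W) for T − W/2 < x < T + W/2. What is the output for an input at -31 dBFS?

x − T + W/2 = -31 − (-30) + 4 = 3.
GR = (1 − 1/4) × 3² / 16 = 0.75 × 9 / 16 = 0.421875 dB.
Output = -31 − 0.421875 = -31.421875 dBFS.

-31.421875 dBFS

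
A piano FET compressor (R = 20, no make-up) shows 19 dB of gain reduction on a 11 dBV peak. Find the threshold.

Input is 20 dB above T (since output overshoot × R = input overshoot: (-8 − T)·20 = 11 − T gives T = -9 dBV).
Check: -9 + (11 − (-9))/20 = -9 + 1 = -8 dBV. ✓

-9 dBV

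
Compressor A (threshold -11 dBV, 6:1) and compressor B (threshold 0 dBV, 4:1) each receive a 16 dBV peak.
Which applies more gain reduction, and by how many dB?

A, by 10.5 dB

A: GR = 27 − 27/6 = 22.5 dB.
B: GR = 16 − 16/4 = 12 dB.
Difference: 10.5 dB in favour of A.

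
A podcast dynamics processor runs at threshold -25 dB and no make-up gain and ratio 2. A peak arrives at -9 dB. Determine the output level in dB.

The input is 16 dB above the -25 dB threshold.
At 2:1 the overshoot is divided by 2, leaving 8 dB above threshold.
Output = -25 + 8 = -17 dB.

-17 dB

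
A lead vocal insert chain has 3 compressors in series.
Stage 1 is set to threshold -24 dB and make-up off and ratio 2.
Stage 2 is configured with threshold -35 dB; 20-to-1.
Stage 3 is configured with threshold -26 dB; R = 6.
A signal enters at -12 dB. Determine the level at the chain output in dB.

Stage 1: 12 dB above -24 dB, reduced 2:1 to 6 dB above → -18 dB.
Stage 2: overshoot 17 dB → 17/20 = 0.85 dB → -34.15 dB.
Stage 3: -34.15 dB ≤ -26 dB, so stage 3 doesn't engage; output -34.15 dB.

-34.15 dB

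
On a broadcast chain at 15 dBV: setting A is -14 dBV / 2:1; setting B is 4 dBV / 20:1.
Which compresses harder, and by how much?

A, by 4.05 dB

A: 29 dB over, compressed to 14.5 dB over, so 14.5 dB of GR.
B: 11 dB over, compressed to 0.55 dB over, so 10.45 dB of GR.
A reduces 4.05 dB more.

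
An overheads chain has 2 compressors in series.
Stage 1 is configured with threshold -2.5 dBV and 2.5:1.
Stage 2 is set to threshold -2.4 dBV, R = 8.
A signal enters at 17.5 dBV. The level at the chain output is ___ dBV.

-1.4125 dBV

Stage 1: overshoot 20 dB → 20/2.5 = 8 dB → 5.5 dBV.
Stage 2: overshoot 7.9 dB → 7.9/8 = 0.9875 dB → -1.4125 dBV.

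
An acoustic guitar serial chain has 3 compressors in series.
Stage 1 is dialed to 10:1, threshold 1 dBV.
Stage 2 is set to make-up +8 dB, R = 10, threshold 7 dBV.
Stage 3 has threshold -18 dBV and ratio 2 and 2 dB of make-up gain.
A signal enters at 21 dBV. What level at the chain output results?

Stage 1: 21 dBV is 20 dB over 1 dBV; at 10:1 that becomes 2 dB over, giving 3 dBV.
Stage 2: 3 dBV ≤ 7 dBV, so stage 2 doesn't engage; make-up brings it to 11 dBV.
Stage 3: 11 dBV is 29 dB over -18 dBV; at 2:1 that becomes 14.5 dB over, giving -3.5 dBV; +2 dB make-up → -1.5 dBV.

-1.5 dBV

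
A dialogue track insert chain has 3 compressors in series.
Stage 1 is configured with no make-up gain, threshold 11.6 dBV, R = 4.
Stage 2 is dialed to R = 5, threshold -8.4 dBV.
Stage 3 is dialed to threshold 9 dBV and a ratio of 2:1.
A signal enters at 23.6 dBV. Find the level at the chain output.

Stage 1: 12 dB above 11.6 dBV, reduced 4:1 to 3 dB above → 14.6 dBV.
Stage 2: 23 dB above -8.4 dBV, reduced 5:1 to 4.6 dB above → -3.8 dBV.
Stage 3: below threshold (-3.8 ≤ 9); passes unchanged; output -3.8 dBV.

-3.8 dBV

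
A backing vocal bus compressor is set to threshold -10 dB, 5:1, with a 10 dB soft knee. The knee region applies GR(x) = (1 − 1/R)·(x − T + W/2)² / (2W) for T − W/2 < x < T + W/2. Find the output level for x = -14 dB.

-14.04 dB

x − T + W/2 = -14 − (-10) + 5 = 1.
GR = (1 − 1/5) × 1² / 20 = 0.8 × 1 / 20 = 0.04 dB.
Output = -14 − 0.04 = -14.04 dB.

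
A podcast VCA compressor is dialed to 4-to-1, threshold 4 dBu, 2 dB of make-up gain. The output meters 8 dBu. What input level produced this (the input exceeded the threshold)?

12 dBu

Before make-up, the level was 8 − 2 = 6 dBu.
That's 2 dB above the 4 dBu threshold.
Undo the ratio: input overshoot = 2 × 4 = 8 dB, giving input = 12 dBu.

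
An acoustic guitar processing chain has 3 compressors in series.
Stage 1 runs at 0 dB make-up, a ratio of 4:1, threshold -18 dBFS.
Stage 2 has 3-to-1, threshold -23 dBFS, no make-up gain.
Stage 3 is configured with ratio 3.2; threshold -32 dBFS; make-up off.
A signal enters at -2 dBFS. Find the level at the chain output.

Stage 1: -2 dBFS is 16 dB over -18 dBFS; at 4:1 that becomes 4 dB over, giving -14 dBFS.
Stage 2: overshoot 9 dB → 9/3 = 3 dB → -20 dBFS.
Stage 3: -20 dBFS is 12 dB over -32 dBFS; at 3.2:1 that becomes 3.75 dB over, giving -28.25 dBFS.

-28.25 dBFS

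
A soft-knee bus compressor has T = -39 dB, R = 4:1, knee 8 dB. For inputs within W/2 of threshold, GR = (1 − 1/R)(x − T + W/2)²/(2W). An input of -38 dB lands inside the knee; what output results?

-39.171875 dB

x − T + W/2 = -38 − (-39) + 4 = 5.
GR = (1 − 1/4) × 5² / 16 = 0.75 × 25 / 16 = 1.171875 dB.
Output = -38 − 1.171875 = -39.171875 dB.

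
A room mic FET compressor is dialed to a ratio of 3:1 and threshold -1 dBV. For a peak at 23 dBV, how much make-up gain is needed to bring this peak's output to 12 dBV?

5 dB

The peak compresses to -1 + 24/3 = 7 dBV.
To reach 12 dBV requires 12 − 7 = 5 dB of make-up.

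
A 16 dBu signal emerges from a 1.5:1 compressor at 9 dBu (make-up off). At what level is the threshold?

-5 dBu

Input is 21 dB above T (since output overshoot × R = input overshoot: (9 − T)·1.5 = 16 − T gives T = -5 dBu).
Check: -5 + (16 − (-5))/1.5 = -5 + 14 = 9 dBu. ✓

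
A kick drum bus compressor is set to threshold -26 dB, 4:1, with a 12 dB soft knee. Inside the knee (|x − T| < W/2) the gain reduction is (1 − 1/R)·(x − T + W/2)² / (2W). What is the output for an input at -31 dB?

-31.03125 dB

x − T + W/2 = -31 − (-26) + 6 = 1.
GR = (1 − 1/4) × 1² / 24 = 0.75 × 1 / 24 = 0.03125 dB.
Output = -31 − 0.03125 = -31.03125 dB.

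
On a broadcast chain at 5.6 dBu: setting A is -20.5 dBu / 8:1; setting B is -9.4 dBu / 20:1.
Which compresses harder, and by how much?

A: 26.1 dB over, compressed to 3.2625 dB over, so 22.8375 dB of GR.
B: 15 dB over, compressed to 0.75 dB over, so 14.25 dB of GR.
A reduces 8.5875 dB more.

A, by 8.5875 dB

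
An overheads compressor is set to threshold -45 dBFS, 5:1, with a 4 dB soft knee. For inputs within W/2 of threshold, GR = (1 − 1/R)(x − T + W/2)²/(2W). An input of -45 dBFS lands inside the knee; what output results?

x − T + W/2 = -45 − (-45) + 2 = 2.
GR = (1 − 1/5) × 2² / 8 = 0.8 × 4 / 8 = 0.4 dB.
Output = -45 − 0.4 = -45.4 dBFS.

-45.4 dBFS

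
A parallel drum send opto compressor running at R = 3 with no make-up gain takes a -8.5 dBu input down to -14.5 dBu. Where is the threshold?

-17.5 dBu

Let T be the threshold. Output overshoot = (input overshoot)/R, so -14.5 − T = (-8.5 − T)/3.
3·(-14.5 − T) = -8.5 − T → 2·T = -43.5 − (-8.5) = -35.
T = -35/2 = -17.5 dBu.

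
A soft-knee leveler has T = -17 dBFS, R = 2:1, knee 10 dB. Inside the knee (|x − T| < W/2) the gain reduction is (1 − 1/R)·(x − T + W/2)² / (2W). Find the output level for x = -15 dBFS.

-16.225 dBFS

x − T + W/2 = -15 − (-17) + 5 = 7.
GR = (1 − 1/2) × 7² / 20 = 0.5 × 49 / 20 = 1.225 dB.
Output = -15 − 1.225 = -16.225 dBFS.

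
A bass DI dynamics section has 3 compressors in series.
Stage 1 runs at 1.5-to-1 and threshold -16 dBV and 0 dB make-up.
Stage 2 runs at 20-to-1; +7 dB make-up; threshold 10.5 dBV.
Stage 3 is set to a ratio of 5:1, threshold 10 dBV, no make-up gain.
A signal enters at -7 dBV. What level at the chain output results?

-3 dBV

Stage 1: overshoot 9 dB → 9/1.5 = 6 dB → -10 dBV.
Stage 2: below threshold (-10 ≤ 10.5); passes unchanged; make-up brings it to -3 dBV.
Stage 3: -3 dBV ≤ 10 dBV, so stage 3 doesn't engage; output -3 dBV.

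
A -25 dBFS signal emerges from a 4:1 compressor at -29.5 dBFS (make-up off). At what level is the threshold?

Input is 6 dB above T (since output overshoot × R = input overshoot: (-29.5 − T)·4 = -25 − T gives T = -31 dBFS).
Check: -31 + (-25 − (-31))/4 = -31 + 1.5 = -29.5 dBFS. ✓

-31 dBFS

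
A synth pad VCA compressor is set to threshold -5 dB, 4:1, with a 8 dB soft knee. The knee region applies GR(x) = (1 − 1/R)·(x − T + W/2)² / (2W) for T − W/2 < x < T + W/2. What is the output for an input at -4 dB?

-5.171875 dB

x − T + W/2 = -4 − (-5) + 4 = 5.
GR = (1 − 1/4) × 5² / 16 = 0.75 × 25 / 16 = 1.171875 dB.
Output = -4 − 1.171875 = -5.171875 dB.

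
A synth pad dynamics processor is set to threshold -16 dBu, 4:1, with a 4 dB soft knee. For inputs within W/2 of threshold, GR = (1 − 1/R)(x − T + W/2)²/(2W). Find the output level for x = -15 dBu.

x − T + W/2 = -15 − (-16) + 2 = 3.
GR = (1 − 1/4) × 3² / 8 = 0.75 × 9 / 8 = 0.84375 dB.
Output = -15 − 0.84375 = -15.84375 dBu.

-15.84375 dBu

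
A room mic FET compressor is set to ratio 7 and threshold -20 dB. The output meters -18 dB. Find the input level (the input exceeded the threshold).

-6 dB

That's 2 dB above the -20 dB threshold.
Before 7:1 compression the overshoot was 2 × 7 = 14 dB, so input = -20 + 14 = -6 dB.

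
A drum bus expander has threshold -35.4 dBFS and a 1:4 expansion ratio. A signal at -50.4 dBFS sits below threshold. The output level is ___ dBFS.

Below threshold, a 1:4 expander applies gain = (4−1)×(T − x) of attenuation.
(4−1) × 15 = 45 dB, so output = -50.4 − 45 = -95.4 dBFS.

-95.4 dBFS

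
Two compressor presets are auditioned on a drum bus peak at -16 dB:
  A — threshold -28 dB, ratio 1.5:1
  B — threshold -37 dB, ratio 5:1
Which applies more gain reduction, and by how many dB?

A: overshoot 12 dB → output overshoot 8 dB → GR 4 dB.
B: overshoot 21 dB → output overshoot 4.2 dB → GR 16.8 dB.
B applies 12.8 dB more gain reduction.

B, by 12.8 dB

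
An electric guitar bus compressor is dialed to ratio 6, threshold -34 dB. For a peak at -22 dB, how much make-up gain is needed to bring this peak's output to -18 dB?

14 dB

Overshoot 12 dB → 12/6 = 2 dB after compression, so the compressed level is -34 + 2 = -32 dB.
Make-up = target − compressed = -18 − (-32) = 14 dB.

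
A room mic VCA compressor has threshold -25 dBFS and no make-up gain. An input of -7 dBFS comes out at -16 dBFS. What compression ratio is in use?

2:1

Input overshoot = -7 − (-25) = 18 dB; output overshoot = -16 − (-25) = 9 dB.
Ratio = 18 / 9 = 2.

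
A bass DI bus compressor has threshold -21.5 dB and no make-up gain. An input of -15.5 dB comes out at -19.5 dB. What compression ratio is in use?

3:1

Input overshoot = -15.5 − (-21.5) = 6 dB; output overshoot = -19.5 − (-21.5) = 2 dB.
Ratio = 6 / 2 = 3.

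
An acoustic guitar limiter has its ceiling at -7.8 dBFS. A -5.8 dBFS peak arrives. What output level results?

The limiter clamps the peak to its -7.8 dBFS ceiling.

-7.8 dBFS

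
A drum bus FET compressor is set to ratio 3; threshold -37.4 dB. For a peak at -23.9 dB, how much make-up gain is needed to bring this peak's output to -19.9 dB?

Without make-up, output = threshold + overshoot/3 = -37.4 + 4.5 = -32.9 dB.
Gap to target: 13 dB.

13 dB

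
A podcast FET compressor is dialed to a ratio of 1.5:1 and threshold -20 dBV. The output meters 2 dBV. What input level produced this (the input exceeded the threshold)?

13 dBV

Post-compression overshoot = 2 − (-20) = 22 dB.
Input overshoot = R × output overshoot = 33 dB → input = -20 + 33 = 13 dBV.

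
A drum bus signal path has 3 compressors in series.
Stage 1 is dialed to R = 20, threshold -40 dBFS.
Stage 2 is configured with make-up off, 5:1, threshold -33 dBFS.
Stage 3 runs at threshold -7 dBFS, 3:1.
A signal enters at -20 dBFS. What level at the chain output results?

Stage 1: 20 dB above -40 dBFS, reduced 20:1 to 1 dB above → -39 dBFS.
Stage 2: below threshold (-39 ≤ -33); passes unchanged; output -39 dBFS.
Stage 3: -39 dBFS is at or below the -7 dBFS threshold — no compression; output -39 dBFS.

-39 dBFS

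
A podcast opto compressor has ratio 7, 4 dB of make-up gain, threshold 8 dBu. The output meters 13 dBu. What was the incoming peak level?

Before make-up, the level was 13 − 4 = 9 dBu.
That's 1 dB above the 8 dBu threshold.
Undo the ratio: input overshoot = 1 × 7 = 7 dB, giving input = 15 dBu.

15 dBu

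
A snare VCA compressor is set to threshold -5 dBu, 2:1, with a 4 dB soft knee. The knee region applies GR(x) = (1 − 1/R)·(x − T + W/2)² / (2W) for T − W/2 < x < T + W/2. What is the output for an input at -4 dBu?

-4.5625 dBu

x − T + W/2 = -4 − (-5) + 2 = 3.
GR = (1 − 1/2) × 3² / 8 = 0.5 × 9 / 8 = 0.5625 dB.
Output = -4 − 0.5625 = -4.5625 dBu.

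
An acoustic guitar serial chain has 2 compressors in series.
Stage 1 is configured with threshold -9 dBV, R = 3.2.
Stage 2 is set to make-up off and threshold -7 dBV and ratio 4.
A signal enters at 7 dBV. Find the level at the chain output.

Stage 1: overshoot 16 dB → 16/3.2 = 5 dB → -4 dBV.
Stage 2: 3 dB above -7 dBV, reduced 4:1 to 0.75 dB above → -6.25 dBV.

-6.25 dBV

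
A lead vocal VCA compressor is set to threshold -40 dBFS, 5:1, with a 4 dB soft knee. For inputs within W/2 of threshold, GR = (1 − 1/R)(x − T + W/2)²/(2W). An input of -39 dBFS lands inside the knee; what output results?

-39.9 dBFS

x − T + W/2 = -39 − (-40) + 2 = 3.
GR = (1 − 1/5) × 3² / 8 = 0.8 × 9 / 8 = 0.9 dB.
Output = -39 − 0.9 = -39.9 dBFS.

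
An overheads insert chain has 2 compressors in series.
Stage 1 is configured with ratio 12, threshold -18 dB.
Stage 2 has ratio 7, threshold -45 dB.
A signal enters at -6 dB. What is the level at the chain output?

-41 dB

Stage 1: -6 dB is 12 dB over -18 dB; at 12:1 that becomes 1 dB over, giving -17 dB.
Stage 2: -17 dB is 28 dB over -45 dB; at 7:1 that becomes 4 dB over, giving -41 dB.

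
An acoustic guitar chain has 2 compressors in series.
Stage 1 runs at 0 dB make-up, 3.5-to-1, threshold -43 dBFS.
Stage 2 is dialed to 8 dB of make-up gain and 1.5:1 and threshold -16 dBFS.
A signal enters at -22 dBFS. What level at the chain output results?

Stage 1: overshoot 21 dB → 21/3.5 = 6 dB → -37 dBFS.
Stage 2: -37 dBFS is at or below the -16 dBFS threshold — no compression; make-up brings it to -29 dBFS.

-29 dBFS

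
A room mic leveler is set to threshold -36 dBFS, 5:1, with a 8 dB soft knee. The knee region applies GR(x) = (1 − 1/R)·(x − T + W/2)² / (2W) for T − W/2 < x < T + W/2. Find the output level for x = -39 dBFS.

-39.05 dBFS

x − T + W/2 = -39 − (-36) + 4 = 1.
GR = (1 − 1/5) × 1² / 16 = 0.8 × 1 / 16 = 0.05 dB.
Output = -39 − 0.05 = -39.05 dBFS.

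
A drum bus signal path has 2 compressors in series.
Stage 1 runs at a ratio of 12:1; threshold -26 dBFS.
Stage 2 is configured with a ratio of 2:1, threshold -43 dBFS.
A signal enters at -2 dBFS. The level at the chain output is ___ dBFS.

Stage 1: overshoot 24 dB → 24/12 = 2 dB → -24 dBFS.
Stage 2: overshoot 19 dB → 19/2 = 9.5 dB → -33.5 dBFS.

-33.5 dBFS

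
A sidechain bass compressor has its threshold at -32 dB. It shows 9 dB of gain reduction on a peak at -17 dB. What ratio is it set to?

Input overshoot = -17 − (-32) = 15 dB.
Output overshoot = 15 − 9 = 6 dB.
Ratio = input overshoot / output overshoot = 15 / 6 = 2.5.

2.5:1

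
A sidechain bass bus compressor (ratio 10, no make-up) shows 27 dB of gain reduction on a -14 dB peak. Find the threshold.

-44 dB

Input is 30 dB above T (since output overshoot × R = input overshoot: (-41 − T)·10 = -14 − T gives T = -44 dB).
Check: -44 + (-14 − (-44))/10 = -44 + 3 = -41 dB. ✓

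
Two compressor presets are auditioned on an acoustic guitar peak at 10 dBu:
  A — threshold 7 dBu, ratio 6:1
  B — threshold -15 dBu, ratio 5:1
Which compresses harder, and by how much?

A: GR = 3 − 3/6 = 2.5 dB.
B: GR = 25 − 25/5 = 20 dB.
B applies 17.5 dB more gain reduction.

B, by 17.5 dB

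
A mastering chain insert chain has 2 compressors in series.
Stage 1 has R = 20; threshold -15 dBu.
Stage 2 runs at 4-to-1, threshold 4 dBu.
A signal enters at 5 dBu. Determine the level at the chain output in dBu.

-14 dBu

Stage 1: 20 dB above -15 dBu, reduced 20:1 to 1 dB above → -14 dBu.
Stage 2: -14 dBu ≤ 4 dBu, so stage 2 doesn't engage; output -14 dBu.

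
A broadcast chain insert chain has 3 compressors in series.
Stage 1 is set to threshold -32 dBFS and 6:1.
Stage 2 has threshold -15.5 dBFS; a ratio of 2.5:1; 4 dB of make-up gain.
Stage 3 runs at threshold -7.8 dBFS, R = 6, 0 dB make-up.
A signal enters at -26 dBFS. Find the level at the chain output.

-27 dBFS

Stage 1: 6 dB above -32 dBFS, reduced 6:1 to 1 dB above → -31 dBFS.
Stage 2: -31 dBFS ≤ -15.5 dBFS, so stage 2 doesn't engage; make-up brings it to -27 dBFS.
Stage 3: -27 dBFS ≤ -7.8 dBFS, so stage 3 doesn't engage; output -27 dBFS.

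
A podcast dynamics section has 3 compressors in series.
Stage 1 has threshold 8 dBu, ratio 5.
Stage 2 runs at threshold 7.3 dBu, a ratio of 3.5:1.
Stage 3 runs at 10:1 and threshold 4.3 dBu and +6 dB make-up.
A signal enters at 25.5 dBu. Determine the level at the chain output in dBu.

Stage 1: 25.5 dBu is 17.5 dB over 8 dBu; at 5:1 that becomes 3.5 dB over, giving 11.5 dBu.
Stage 2: 4.2 dB above 7.3 dBu, reduced 3.5:1 to 1.2 dB above → 8.5 dBu.
Stage 3: 4.2 dB above 4.3 dBu, reduced 10:1 to 0.42 dB above → 4.72 dBu; +6 dB make-up → 10.72 dBu.

10.72 dBu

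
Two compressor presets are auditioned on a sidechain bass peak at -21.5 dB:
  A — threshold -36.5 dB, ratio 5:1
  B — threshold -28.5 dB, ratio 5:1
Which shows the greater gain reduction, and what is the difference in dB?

A, by 6.4 dB

A: 15 dB over, compressed to 3 dB over, so 12 dB of GR.
B: 7 dB over, compressed to 1.4 dB over, so 5.6 dB of GR.
A reduces 6.4 dB more.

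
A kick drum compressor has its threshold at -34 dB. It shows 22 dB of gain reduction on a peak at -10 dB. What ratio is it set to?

12:1

Input overshoot = -10 − (-34) = 24 dB.
Output overshoot = 24 − 22 = 2 dB.
Ratio = input overshoot / output overshoot = 24 / 2 = 12.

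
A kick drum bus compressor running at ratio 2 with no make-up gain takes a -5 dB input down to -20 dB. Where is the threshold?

Gain reduction = -5 − (-20) = 15 dB; output overshoot = GR / (R − 1) = 15 / 1 = 15 dB.
Threshold = output − output overshoot = -20 − 15 = -35 dB.

-35 dB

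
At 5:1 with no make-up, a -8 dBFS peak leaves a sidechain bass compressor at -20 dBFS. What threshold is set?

-23 dBFS

Gain reduction = -8 − (-20) = 12 dB; output overshoot = GR / (R − 1) = 12 / 4 = 3 dB.
Threshold = output − output overshoot = -20 − 3 = -23 dBFS.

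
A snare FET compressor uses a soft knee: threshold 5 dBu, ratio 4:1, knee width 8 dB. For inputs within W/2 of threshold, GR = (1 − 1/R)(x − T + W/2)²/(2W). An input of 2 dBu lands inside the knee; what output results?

x − T + W/2 = 2 − 5 + 4 = 1.
GR = (1 − 1/4) × 1² / 16 = 0.75 × 1 / 16 = 0.046875 dB.
Output = 2 − 0.046875 = 1.953125 dBu.

1.953125 dBu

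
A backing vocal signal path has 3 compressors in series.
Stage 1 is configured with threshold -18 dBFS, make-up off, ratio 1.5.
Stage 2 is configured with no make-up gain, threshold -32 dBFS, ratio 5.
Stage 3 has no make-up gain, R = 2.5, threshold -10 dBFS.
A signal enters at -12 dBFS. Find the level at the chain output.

-28.4 dBFS

Stage 1: 6 dB above -18 dBFS, reduced 1.5:1 to 4 dB above → -14 dBFS.
Stage 2: -14 dBFS is 18 dB over -32 dBFS; at 5:1 that becomes 3.6 dB over, giving -28.4 dBFS.
Stage 3: -28.4 dBFS ≤ -10 dBFS, so stage 3 doesn't engage; output -28.4 dBFS.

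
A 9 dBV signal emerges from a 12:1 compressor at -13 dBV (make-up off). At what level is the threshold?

Let T be the threshold. Output overshoot = (input overshoot)/R, so -13 − T = (9 − T)/12.
12·(-13 − T) = 9 − T → 11·T = -156 − 9 = -165.
T = -165/11 = -15 dBV.

-15 dBV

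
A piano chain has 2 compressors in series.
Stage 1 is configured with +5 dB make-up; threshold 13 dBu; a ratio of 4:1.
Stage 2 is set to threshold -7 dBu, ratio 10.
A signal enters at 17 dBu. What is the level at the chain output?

Stage 1: overshoot 4 dB → 4/4 = 1 dB → 14 dBu; +5 dB make-up → 19 dBu.
Stage 2: 26 dB above -7 dBu, reduced 10:1 to 2.6 dB above → -4.4 dBu.

-4.4 dBu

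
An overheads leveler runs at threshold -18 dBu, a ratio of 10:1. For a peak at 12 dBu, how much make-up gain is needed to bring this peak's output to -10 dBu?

5 dB

Overshoot 30 dB → 30/10 = 3 dB after compression, so the compressed level is -18 + 3 = -15 dBu.
Make-up = target − compressed = -10 − (-15) = 5 dB.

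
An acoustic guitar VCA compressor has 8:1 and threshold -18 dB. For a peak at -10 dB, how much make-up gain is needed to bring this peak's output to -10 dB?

The peak compresses to -18 + 8/8 = -17 dB.
To reach -10 dB requires -10 − (-17) = 7 dB of make-up.

7 dB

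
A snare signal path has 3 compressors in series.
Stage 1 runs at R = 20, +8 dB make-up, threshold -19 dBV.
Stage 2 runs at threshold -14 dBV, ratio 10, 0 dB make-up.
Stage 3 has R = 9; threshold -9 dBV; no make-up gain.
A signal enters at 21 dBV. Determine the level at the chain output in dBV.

Stage 1: overshoot 40 dB → 40/20 = 2 dB → -17 dBV; +8 dB make-up → -9 dBV.
Stage 2: 5 dB above -14 dBV, reduced 10:1 to 0.5 dB above → -13.5 dBV.
Stage 3: below threshold (-13.5 ≤ -9); passes unchanged; output -13.5 dBV.

-13.5 dBV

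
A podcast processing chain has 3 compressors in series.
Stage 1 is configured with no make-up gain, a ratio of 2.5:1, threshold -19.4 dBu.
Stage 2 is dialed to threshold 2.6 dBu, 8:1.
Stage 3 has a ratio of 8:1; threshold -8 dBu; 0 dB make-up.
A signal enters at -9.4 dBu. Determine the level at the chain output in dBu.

Stage 1: 10 dB above -19.4 dBu, reduced 2.5:1 to 4 dB above → -15.4 dBu.
Stage 2: below threshold (-15.4 ≤ 2.6); passes unchanged; output -15.4 dBu.
Stage 3: below threshold (-15.4 ≤ -8); passes unchanged; output -15.4 dBu.

-15.4 dBu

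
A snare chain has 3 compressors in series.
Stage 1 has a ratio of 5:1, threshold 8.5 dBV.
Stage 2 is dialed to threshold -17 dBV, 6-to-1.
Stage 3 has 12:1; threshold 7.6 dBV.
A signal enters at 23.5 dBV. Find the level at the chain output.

Stage 1: overshoot 15 dB → 15/5 = 3 dB → 11.5 dBV.
Stage 2: 28.5 dB above -17 dBV, reduced 6:1 to 4.75 dB above → -12.25 dBV.
Stage 3: -12.25 dBV is at or below the 7.6 dBV threshold — no compression; output -12.25 dBV.

-12.25 dBV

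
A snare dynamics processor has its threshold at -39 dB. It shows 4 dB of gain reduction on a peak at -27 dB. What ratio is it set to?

1.5:1

Input overshoot = -27 − (-39) = 12 dB.
Output overshoot = 12 − 4 = 8 dB.
Ratio = input overshoot / output overshoot = 12 / 8 = 1.5.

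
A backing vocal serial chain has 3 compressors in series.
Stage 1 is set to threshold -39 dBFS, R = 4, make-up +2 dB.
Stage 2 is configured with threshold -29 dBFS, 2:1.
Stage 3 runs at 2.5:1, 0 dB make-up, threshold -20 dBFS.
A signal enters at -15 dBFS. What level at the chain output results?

Stage 1: overshoot 24 dB → 24/4 = 6 dB → -33 dBFS; +2 dB make-up → -31 dBFS.
Stage 2: -31 dBFS is at or below the -29 dBFS threshold — no compression; output -31 dBFS.
Stage 3: below threshold (-31 ≤ -20); passes unchanged; output -31 dBFS.

-31 dBFS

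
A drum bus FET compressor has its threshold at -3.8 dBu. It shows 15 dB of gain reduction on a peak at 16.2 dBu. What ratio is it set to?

4:1

Input overshoot = 16.2 − (-3.8) = 20 dB.
Output overshoot = 20 − 15 = 5 dB.
Ratio = input overshoot / output overshoot = 20 / 5 = 4.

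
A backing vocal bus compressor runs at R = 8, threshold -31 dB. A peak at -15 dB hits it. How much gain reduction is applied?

Overshoot = -15 − (-31) = 16 dB.
At 8:1, output sits 16/8 = 2 dB above threshold.
Gain reduction = 16 − 2 = 14 dB.

14 dB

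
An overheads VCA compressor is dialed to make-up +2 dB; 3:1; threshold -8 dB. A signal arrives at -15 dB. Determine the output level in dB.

-15 dB is 7 dB below the -8 dB threshold, so no gain reduction is applied.
Make-up gain adds 2 dB: -15 + 2 = -13 dB.

-13 dB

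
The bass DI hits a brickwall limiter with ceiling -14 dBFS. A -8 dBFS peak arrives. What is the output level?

-14 dBFS

The limiter clamps the peak to its -14 dBFS ceiling.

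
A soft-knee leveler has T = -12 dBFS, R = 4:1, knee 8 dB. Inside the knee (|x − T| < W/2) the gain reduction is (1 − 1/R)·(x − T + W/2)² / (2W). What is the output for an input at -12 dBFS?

-12.75 dBFS

x − T + W/2 = -12 − (-12) + 4 = 4.
GR = (1 − 1/4) × 4² / 16 = 0.75 × 16 / 16 = 0.75 dB.
Output = -12 − 0.75 = -12.75 dBFS.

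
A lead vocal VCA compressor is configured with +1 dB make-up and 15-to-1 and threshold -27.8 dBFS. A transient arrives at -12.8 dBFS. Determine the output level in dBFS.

-25.8 dBFS

Overshoot: -12.8 − (-27.8) = 15 dB.
15:1 compression reduces that to 15/15 = 1 dB over.
That puts the output at -26.8 dBFS; make-up adds 1 dB, giving -25.8 dBFS.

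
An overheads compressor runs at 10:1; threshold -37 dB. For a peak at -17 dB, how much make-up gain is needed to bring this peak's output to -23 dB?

12 dB

The peak compresses to -37 + 20/10 = -35 dB.
To reach -23 dB requires -23 − (-35) = 12 dB of make-up.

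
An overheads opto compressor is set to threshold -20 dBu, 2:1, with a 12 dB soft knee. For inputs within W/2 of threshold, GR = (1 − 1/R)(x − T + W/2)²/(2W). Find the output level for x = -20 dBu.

-20.75 dBu

x − T + W/2 = -20 − (-20) + 6 = 6.
GR = (1 − 1/2) × 6² / 24 = 0.5 × 36 / 24 = 0.75 dB.
Output = -20 − 0.75 = -20.75 dBu.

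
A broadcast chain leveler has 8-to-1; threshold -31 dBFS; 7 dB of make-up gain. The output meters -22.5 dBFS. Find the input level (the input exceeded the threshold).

-19 dBFS

Stripping the +7 dB make-up gives -29.5 dBFS at the gain stage.
The compressed level sits -29.5 − (-31) = 1.5 dB over threshold.
Before 8:1 compression the overshoot was 1.5 × 8 = 12 dB, so input = -31 + 12 = -19 dBFS.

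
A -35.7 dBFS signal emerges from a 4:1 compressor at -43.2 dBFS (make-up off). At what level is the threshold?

Input is 10 dB above T (since output overshoot × R = input overshoot: (-43.2 − T)·4 = -35.7 − T gives T = -45.7 dBFS).
Check: -45.7 + (-35.7 − (-45.7))/4 = -45.7 + 2.5 = -43.2 dBFS. ✓

-45.7 dBFS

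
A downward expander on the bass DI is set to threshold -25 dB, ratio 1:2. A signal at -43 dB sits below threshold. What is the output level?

-61 dB

Below threshold, a 1:2 expander applies gain = (2−1)×(T − x) of attenuation.
(2−1) × 18 = 18 dB, so output = -43 − 18 = -61 dB.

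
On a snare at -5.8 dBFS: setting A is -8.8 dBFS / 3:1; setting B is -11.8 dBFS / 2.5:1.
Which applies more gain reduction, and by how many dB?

B, by 1.6 dB

A: overshoot 3 dB → output overshoot 1 dB → GR 2 dB.
B: overshoot 6 dB → output overshoot 2.4 dB → GR 3.6 dB.
B reduces 1.6 dB more.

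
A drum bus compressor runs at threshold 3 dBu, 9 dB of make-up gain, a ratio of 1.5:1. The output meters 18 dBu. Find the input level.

12 dBu

Remove make-up: 18 − 9 = 9 dBu.
That's 6 dB above the 3 dBu threshold.
Input overshoot = R × output overshoot = 9 dB → input = 3 + 9 = 12 dBu.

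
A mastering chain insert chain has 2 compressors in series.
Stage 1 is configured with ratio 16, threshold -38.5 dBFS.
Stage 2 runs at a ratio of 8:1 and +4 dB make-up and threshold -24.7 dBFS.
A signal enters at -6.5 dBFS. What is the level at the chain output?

Stage 1: 32 dB above -38.5 dBFS, reduced 16:1 to 2 dB above → -36.5 dBFS.
Stage 2: below threshold (-36.5 ≤ -24.7); passes unchanged; make-up brings it to -32.5 dBFS.

-32.5 dBFS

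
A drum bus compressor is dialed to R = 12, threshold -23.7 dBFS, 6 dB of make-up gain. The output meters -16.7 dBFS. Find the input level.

-11.7 dBFS

Remove make-up: -16.7 − 6 = -22.7 dBFS.
That's 1 dB above the -23.7 dBFS threshold.
Before 12:1 compression the overshoot was 1 × 12 = 12 dB, so input = -23.7 + 12 = -11.7 dBFS.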